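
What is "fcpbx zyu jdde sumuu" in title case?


Input string: 'fcpbx zyu jdde sumuu'
Operation: capitalize first letter of each word
Word transformations: 'fcpbx'->'Fcpbx', 'zyu'->'Zyu', 'jdde'->'Jdde', 'sumuu'->'Sumuu'
Result: Fcpbx Zyu Jdde Sumuu


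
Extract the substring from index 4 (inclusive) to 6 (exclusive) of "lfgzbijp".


Input string: 'lfgzbijp'
Operation: slice [4:6]
Extract characters: s[4]='b', s[5]='i'
Result: bi


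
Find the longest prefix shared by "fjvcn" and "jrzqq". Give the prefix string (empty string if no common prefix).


String 1: 'fjvcn'
String 2: 'jrzqq'
Compare position by position:
pos 0: 'f' vs 'j' differ -> stop
Longest common prefix: "" (length 0)


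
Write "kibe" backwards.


Input string: 'kibe'
Operation: reverse character order
Original order: 'k' -> 'i' -> 'b' -> 'e'
Reversed order: 'e' -> 'b' -> 'i' -> 'k'
Result: ebik


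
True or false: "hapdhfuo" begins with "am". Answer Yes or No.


Input string: 'hapdhfuo'
Prefix to check: 'am'
First 2 characters of input: 'ha'
Match: False
Result: No


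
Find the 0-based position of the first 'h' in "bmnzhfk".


Input string: 'bmnzhfk'
Target: 'h'
Scanning left to right: s[0]='b', s[1]='m', s[2]='n', s[3]='z', s[4]='h'
First match at index: 4


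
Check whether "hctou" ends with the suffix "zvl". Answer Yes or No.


Input string: 'hctou'
Suffix to check: 'zvl'
Last 3 characters of input: 'tou'
Match: False
Result: No


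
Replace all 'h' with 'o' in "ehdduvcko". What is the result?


Input string: 'ehdduvcko'
Operation: replace 'h' with 'o'
Positions of 'h': 1
After replacement: eodduvcko


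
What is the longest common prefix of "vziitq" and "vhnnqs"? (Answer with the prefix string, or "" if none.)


String 1: 'vziitq'
String 2: 'vhnnqs'
Compare position by position:
pos 0: 'v' vs 'v' match
pos 1: 'z' vs 'h' differ -> stop
Longest common prefix: "v" (length 1)


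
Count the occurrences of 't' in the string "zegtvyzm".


Input string: 'zegtvyzm'
Target character: 't'
Scan each position: s[3]='t'
Matches found at indices: 3
Total: 1


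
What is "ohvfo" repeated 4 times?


Input string: 'ohvfo'
Operation: repeat 4 times
Concatenation: 'ohvfo' + 'ohvfo' + 'ohvfo' + 'ohvfo'
Result: ohvfoohvfoohvfoohvfo


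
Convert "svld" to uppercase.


Input string: 'svld'
Operation: convert each letter to uppercase
Mapping: 's'->'S', 'v'->'V', 'l'->'L', 'd'->'D'
Result: SVLD


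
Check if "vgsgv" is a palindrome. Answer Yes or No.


Input string: 'vgsgv'
Reversed: 'vgsgv'
Compare pairs: s[0]='v' vs s[4]='v' (match), s[1]='g' vs s[3]='g' (match)
Palindrome: Yes


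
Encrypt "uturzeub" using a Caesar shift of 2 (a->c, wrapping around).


Input: 'uturzeub', shift = 2
Operation: for each letter, (position + 2) mod 26
Mapping: 'u'(20+2=22)->'w', 't'(19+2=21)->'v', 'u'(20+2=22)->'w', 'r'(17+2=19)->'t', 'z'(25+2=27, 27 mod 26=1)->'b', 'e'(4+2=6)->'g', 'u'(20+2=22)->'w', 'b'(1+2=3)->'d'
Result: wvwtbgwd


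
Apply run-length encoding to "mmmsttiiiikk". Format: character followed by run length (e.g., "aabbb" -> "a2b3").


Input: 'mmmsttiiiikk'
Operation: identify consecutive runs
Runs: 'mmm' -> m3, 's' -> s1, 'tt' -> t2, 'iiii' -> i4, 'kk' -> k2
Encoded: m3s1t2i4k2


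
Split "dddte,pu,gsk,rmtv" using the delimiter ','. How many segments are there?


Input string: 'dddte,pu,gsk,rmtv'
Delimiter: ','
Split result: 'dddte', 'pu', 'gsk', 'rmtv'
Number of parts: 4


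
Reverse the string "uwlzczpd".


Input string: 'uwlzczpd'
Operation: reverse character order
Original order: 'u' -> 'w' -> 'l' -> 'z' -> 'c' -> 'z' -> 'p' -> 'd'
Reversed order: 'd' -> 'p' -> 'z' -> 'c' -> 'z' -> 'l' -> 'w' -> 'u'
Result: dpzczlwu


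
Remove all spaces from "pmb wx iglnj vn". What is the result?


Input string: 'pmb wx iglnj vn'
Operation: remove all spaces
Words: 'pmb', 'wx', 'iglnj', 'vn'
Join without spaces: pmbwxiglnjvn


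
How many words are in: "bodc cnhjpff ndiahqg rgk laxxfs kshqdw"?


Input string: 'bodc cnhjpff ndiahqg rgk laxxfs kshqdw'
Operation: split by spaces
Words found: 'bodc', 'cnhjpff', 'ndiahqg', 'rgk', 'laxxfs', 'kshqdw'
Word count: 6


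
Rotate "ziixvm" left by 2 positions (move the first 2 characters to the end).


Input: 'ziixvm', shift = 2
Operation: split at index 2 and swap parts
Front part s[0:2] = 'zi'
Back part s[2:] = 'ixvm'
Rotated = back + front = 'ixvm' + 'zi'
Result: ixvmzi


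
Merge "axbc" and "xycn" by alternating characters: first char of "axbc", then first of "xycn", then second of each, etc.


String 1: 'axbc'
String 2: 'xycn'
Operation: alternate characters
Pairs: 'a'+'x', 'x'+'y', 'b'+'c', 'c'+'n'
Result: axxybccn


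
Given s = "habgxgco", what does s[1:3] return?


Input string: 'habgxgco'
Operation: slice [1:3]
Extract characters: s[1]='a', s[2]='b'
Result: ab


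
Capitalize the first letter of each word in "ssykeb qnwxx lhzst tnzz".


Input string: 'ssykeb qnwxx lhzst tnzz'
Operation: capitalize first letter of each word
Word transformations: 'ssykeb'->'Ssykeb', 'qnwxx'->'Qnwxx', 'lhzst'->'Lhzst', 'tnzz'->'Tnzz'
Result: Ssykeb Qnwxx Lhzst Tnzz


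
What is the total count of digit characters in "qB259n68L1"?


Input string: 'qB259n68L1'
Operation: count digit characters (0-9)
Scan: 'q', 'B', '2'(digit), '5'(digit), '9'(digit), 'n', '6'(digit), '8'(digit), 'L', '1'(digit)
Digits found: 6
Result: 6


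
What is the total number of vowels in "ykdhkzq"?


Input string: 'ykdhkzq'
Operation: count vowels (a, e, i, o, u)
Scan: s[0]='y', s[1]='k', s[2]='d', s[3]='h', s[4]='k', s[5]='z', s[6]='q'
Vowels found: 0
Result: 0


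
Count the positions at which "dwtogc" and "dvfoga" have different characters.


String 1: 'dwtogc'
String 2: 'dvfoga'
Compare each position: pos 0: 'd'=='d', pos 1: 'w'!='v', pos 2: 't'!='f', pos 3: 'o'=='o', pos 4: 'g'=='g', pos 5: 'c'!='a'
Differing positions: 3
Hamming distance: 3


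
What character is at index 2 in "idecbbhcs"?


Input string: 'idecbbhcs'
Operation: get character at index 2
Index mapping: s[0]='i', s[1]='d', s[2]='e'
Result: 'e'


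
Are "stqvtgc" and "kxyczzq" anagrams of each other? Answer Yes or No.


String 1: 'stqvtgc' -> sorted: 'cgqsttv'
String 2: 'kxyczzq' -> sorted: 'ckqxyzz'
Compare sorted forms: 'cgqsttv' != 'ckqxyzz'
Anagram: No


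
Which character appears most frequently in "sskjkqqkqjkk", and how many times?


Input: 'sskjkqqkqjkk'
Operation: tally each character
Counts: 'j':2, 'k':5, 'q':3, 's':2
Maximum: 'k' appears 5 times


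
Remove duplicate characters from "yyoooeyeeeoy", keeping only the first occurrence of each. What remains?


Input: 'yyoooeyeeeoy'
Operation: keep first occurrence of each character
Scan: s[0]='y' new -> keep; s[1]='y' seen -> skip; s[2]='o' new -> keep; s[3]='o' seen -> skip; s[4]='o' seen -> skip; s[5]='e' new -> keep; s[6]='y' seen -> skip; s[7]='e' seen -> skip; s[8]='e' seen -> skip; s[9]='e' seen -> skip; s[10]='o' seen -> skip; s[11]='y' seen -> skip
Result: yoe


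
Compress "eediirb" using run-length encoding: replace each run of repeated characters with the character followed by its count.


Input: 'eediirb'
Operation: identify consecutive runs
Runs: 'ee' -> e2, 'd' -> d1, 'ii' -> i2, 'r' -> r1, 'b' -> b1
Encoded: e2d1i2r1b1


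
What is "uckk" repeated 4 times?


Input string: 'uckk'
Operation: repeat 4 times
Concatenation: 'uckk' + 'uckk' + 'uckk' + 'uckk'
Result: uckkuckkuckkuckk


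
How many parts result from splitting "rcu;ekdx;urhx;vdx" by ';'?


Input string: 'rcu;ekdx;urhx;vdx'
Delimiter: ';'
Split result: 'rcu', 'ekdx', 'urhx', 'vdx'
Number of parts: 4


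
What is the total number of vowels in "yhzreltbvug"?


Input string: 'yhzreltbvug'
Operation: count vowels (a, e, i, o, u)
Scan: s[0]='y', s[1]='h', s[2]='z', s[3]='r', s[4]='e' (vowel), s[5]='l', s[6]='t', s[7]='b', s[8]='v', s[9]='u' (vowel), s[10]='g'
Vowels found: 2
Result: 2


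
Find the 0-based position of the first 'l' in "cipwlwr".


Input string: 'cipwlwr'
Target: 'l'
Scanning left to right: s[0]='c', s[1]='i', s[2]='p', s[3]='w', s[4]='l'
First match at index: 4


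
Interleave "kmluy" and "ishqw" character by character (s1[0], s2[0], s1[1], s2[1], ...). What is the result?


String 1: 'kmluy'
String 2: 'ishqw'
Operation: alternate characters
Pairs: 'k'+'i', 'm'+'s', 'l'+'h', 'u'+'q', 'y'+'w'
Result: kimslhuqyw


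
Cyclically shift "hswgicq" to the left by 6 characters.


Input: 'hswgicq', shift = 6
Operation: split at index 6 and swap parts
Front part s[0:6] = 'hswgic'
Back part s[6:] = 'q'
Rotated = back + front = 'q' + 'hswgic'
Result: qhswgic


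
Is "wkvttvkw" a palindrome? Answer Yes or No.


Input string: 'wkvttvkw'
Reversed: 'wkvttvkw'
Compare pairs: s[0]='w' vs s[7]='w' (match), s[1]='k' vs s[6]='k' (match), s[2]='v' vs s[5]='v' (match), s[3]='t' vs s[4]='t' (match)
Palindrome: Yes


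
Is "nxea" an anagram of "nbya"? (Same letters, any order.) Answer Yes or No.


String 1: 'nbya' -> sorted: 'abny'
String 2: 'nxea' -> sorted: 'aenx'
Compare sorted forms: 'abny' != 'aenx'
Anagram: No


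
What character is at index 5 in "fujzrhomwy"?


Input string: 'fujzrhomwy'
Operation: get character at index 5
Index mapping: s[0]='f', s[1]='u', s[2]='j', s[3]='z', s[4]='r', s[5]='h'
Result: 'h'


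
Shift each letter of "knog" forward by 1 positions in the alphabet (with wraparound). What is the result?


Input: 'knog', shift = 1
Operation: for each letter, (position + 1) mod 26
Mapping: 'k'(10+1=11)->'l', 'n'(13+1=14)->'o', 'o'(14+1=15)->'p', 'g'(6+1=7)->'h'
Result: loph


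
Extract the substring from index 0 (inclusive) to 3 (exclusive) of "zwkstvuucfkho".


Input string: 'zwkstvuucfkho'
Operation: slice [0:3]
Extract characters: s[0]='z', s[1]='w', s[2]='k'
Result: zwk


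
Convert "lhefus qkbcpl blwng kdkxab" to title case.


Input string: 'lhefus qkbcpl blwng kdkxab'
Operation: capitalize first letter of each word
Word transformations: 'lhefus'->'Lhefus', 'qkbcpl'->'Qkbcpl', 'blwng'->'Blwng', 'kdkxab'->'Kdkxab'
Result: Lhefus Qkbcpl Blwng Kdkxab


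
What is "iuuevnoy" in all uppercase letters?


Input string: 'iuuevnoy'
Operation: convert each letter to uppercase
Mapping: 'i'->'I', 'u'->'U', 'u'->'U', 'e'->'E', 'v'->'V', 'n'->'N', 'o'->'O', 'y'->'Y'
Result: IUUEVNOY


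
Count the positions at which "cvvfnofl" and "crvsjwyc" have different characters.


String 1: 'cvvfnofl'
String 2: 'crvsjwyc'
Compare each position: pos 0: 'c'=='c', pos 1: 'v'!='r', pos 2: 'v'=='v', pos 3: 'f'!='s', pos 4: 'n'!='j', pos 5: 'o'!='w', pos 6: 'f'!='y', pos 7: 'l'!='c'
Differing positions: 6
Hamming distance: 6


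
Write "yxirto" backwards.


Input string: 'yxirto'
Operation: reverse character order
Original order: 'y' -> 'x' -> 'i' -> 'r' -> 't' -> 'o'
Reversed order: 'o' -> 't' -> 'r' -> 'i' -> 'x' -> 'y'
Result: otrixy


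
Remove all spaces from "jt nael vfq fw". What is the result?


Input string: 'jt nael vfq fw'
Operation: remove all spaces
Words: 'jt', 'nael', 'vfq', 'fw'
Join without spaces: jtnaelvfqfw


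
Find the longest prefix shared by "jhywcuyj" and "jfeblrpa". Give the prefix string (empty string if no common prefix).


String 1: 'jhywcuyj'
String 2: 'jfeblrpa'
Compare position by position:
pos 0: 'j' vs 'j' match
pos 1: 'h' vs 'f' differ -> stop
Longest common prefix: "j" (length 1)


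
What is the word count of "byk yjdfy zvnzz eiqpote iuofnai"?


Input string: 'byk yjdfy zvnzz eiqpote iuofnai'
Operation: split by spaces
Words found: 'byk', 'yjdfy', 'zvnzz', 'eiqpote', 'iuofnai'
Word count: 5


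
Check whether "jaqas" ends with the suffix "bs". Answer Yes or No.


Input string: 'jaqas'
Suffix to check: 'bs'
Last 2 characters of input: 'as'
Match: False
Result: No


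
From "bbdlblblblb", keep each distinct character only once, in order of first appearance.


Input: 'bbdlblblblb'
Operation: keep first occurrence of each character
Scan: s[0]='b' new -> keep; s[1]='b' seen -> skip; s[2]='d' new -> keep; s[3]='l' new -> keep; s[4]='b' seen -> skip; s[5]='l' seen -> skip; s[6]='b' seen -> skip; s[7]='l' seen -> skip; s[8]='b' seen -> skip; s[9]='l' seen -> skip; s[10]='b' seen -> skip
Result: bdl


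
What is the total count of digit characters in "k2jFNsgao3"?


Input string: 'k2jFNsgao3'
Operation: count digit characters (0-9)
Scan: 'k', '2'(digit), 'j', 'F', 'N', 's', 'g', 'a', 'o', '3'(digit)
Digits found: 2
Result: 2


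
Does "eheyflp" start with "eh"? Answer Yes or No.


Input string: 'eheyflp'
Prefix to check: 'eh'
First 2 characters of input: 'eh'
Match: True
Result: Yes


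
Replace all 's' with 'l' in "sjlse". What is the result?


Input string: 'sjlse'
Operation: replace 's' with 'l'
Positions of 's': 0, 3
After replacement: ljlle


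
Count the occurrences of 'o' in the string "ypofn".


Input string: 'ypofn'
Target character: 'o'
Scan each position: s[2]='o'
Matches found at indices: 2
Total: 1


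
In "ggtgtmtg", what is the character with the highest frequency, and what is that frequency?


Input: 'ggtgtmtg'
Operation: tally each character
Counts: 'g':4, 'm':1, 't':3
Maximum: 'g' appears 4 times


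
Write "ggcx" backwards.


Input string: 'ggcx'
Operation: reverse character order
Original order: 'g' -> 'g' -> 'c' -> 'x'
Reversed order: 'x' -> 'c' -> 'g' -> 'g'
Result: xcgg


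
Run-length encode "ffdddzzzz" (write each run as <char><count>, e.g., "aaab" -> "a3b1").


Input: 'ffdddzzzz'
Operation: identify consecutive runs
Runs: 'ff' -> f2, 'ddd' -> d3, 'zzzz' -> z4
Encoded: f2d3z4


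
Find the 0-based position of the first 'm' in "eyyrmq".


Input string: 'eyyrmq'
Target: 'm'
Scanning left to right: s[0]='e', s[1]='y', s[2]='y', s[3]='r', s[4]='m'
First match at index: 4


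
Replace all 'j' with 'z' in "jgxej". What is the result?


Input string: 'jgxej'
Operation: replace 'j' with 'z'
Positions of 'j': 0, 4
After replacement: zgxez


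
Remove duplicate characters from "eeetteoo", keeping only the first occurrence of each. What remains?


Input: 'eeetteoo'
Operation: keep first occurrence of each character
Scan: s[0]='e' new -> keep; s[1]='e' seen -> skip; s[2]='e' seen -> skip; s[3]='t' new -> keep; s[4]='t' seen -> skip; s[5]='e' seen -> skip; s[6]='o' new -> keep; s[7]='o' seen -> skip
Result: eto


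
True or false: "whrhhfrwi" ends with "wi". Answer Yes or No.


Input string: 'whrhhfrwi'
Suffix to check: 'wi'
Last 2 characters of input: 'wi'
Match: True
Result: Yes


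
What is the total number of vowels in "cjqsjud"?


Input string: 'cjqsjud'
Operation: count vowels (a, e, i, o, u)
Scan: s[0]='c', s[1]='j', s[2]='q', s[3]='s', s[4]='j', s[5]='u' (vowel), s[6]='d'
Vowels found: 1
Result: 1


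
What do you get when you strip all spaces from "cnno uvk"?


Input string: 'cnno uvk'
Operation: remove all spaces
Words: 'cnno', 'uvk'
Join without spaces: cnnouvk


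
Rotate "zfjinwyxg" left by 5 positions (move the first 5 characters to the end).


Input: 'zfjinwyxg', shift = 5
Operation: split at index 5 and swap parts
Front part s[0:5] = 'zfjin'
Back part s[5:] = 'wyxg'
Rotated = back + front = 'wyxg' + 'zfjin'
Result: wyxgzfjin


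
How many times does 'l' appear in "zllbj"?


Input string: 'zllbj'
Target character: 'l'
Scan each position: s[1]='l', s[2]='l'
Matches found at indices: 1, 2
Total: 2


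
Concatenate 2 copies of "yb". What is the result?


Input string: 'yb'
Operation: repeat 2 times
Concatenation: 'yb' + 'yb'
Result: ybyb


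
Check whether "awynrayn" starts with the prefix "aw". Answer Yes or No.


Input string: 'awynrayn'
Prefix to check: 'aw'
First 2 characters of input: 'aw'
Match: True
Result: Yes


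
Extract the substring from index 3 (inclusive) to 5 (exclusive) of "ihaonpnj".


Input string: 'ihaonpnj'
Operation: slice [3:5]
Extract characters: s[3]='o', s[4]='n'
Result: on


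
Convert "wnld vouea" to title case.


Input string: 'wnld vouea'
Operation: capitalize first letter of each word
Word transformations: 'wnld'->'Wnld', 'vouea'->'Vouea'
Result: Wnld Vouea


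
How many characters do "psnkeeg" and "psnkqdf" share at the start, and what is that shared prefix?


String 1: 'psnkeeg'
String 2: 'psnkqdf'
Compare position by position:
pos 0: 'p' vs 'p' match
pos 1: 's' vs 's' match
pos 2: 'n' vs 'n' match
pos 3: 'k' vs 'k' match
pos 4: 'e' vs 'q' differ -> stop
Longest common prefix: "psnk" (length 4)


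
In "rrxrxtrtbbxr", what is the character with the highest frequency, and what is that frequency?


Input: 'rrxrxtrtbbxr'
Operation: tally each character
Counts: 'b':2, 'r':5, 't':2, 'x':3
Maximum: 'r' appears 5 times


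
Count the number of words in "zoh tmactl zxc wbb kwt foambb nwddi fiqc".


Input string: 'zoh tmactl zxc wbb kwt foambb nwddi fiqc'
Operation: split by spaces
Words found: 'zoh', 'tmactl', 'zxc', 'wbb', 'kwt', 'foambb', 'nwddi', 'fiqc'
Word count: 8


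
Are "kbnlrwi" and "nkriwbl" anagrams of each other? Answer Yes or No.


String 1: 'kbnlrwi' -> sorted: 'biklnrw'
String 2: 'nkriwbl' -> sorted: 'biklnrw'
Compare sorted forms: 'biklnrw' == 'biklnrw'
Anagram: Yes


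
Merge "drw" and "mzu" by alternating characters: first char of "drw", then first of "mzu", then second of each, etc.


String 1: 'drw'
String 2: 'mzu'
Operation: alternate characters
Pairs: 'd'+'m', 'r'+'z', 'w'+'u'
Result: dmrzwu


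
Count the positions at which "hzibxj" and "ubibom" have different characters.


String 1: 'hzibxj'
String 2: 'ubibom'
Compare each position: pos 0: 'h'!='u', pos 1: 'z'!='b', pos 2: 'i'=='i', pos 3: 'b'=='b', pos 4: 'x'!='o', pos 5: 'j'!='m'
Differing positions: 4
Hamming distance: 4


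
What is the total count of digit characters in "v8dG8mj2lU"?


Input string: 'v8dG8mj2lU'
Operation: count digit characters (0-9)
Scan: 'v', '8'(digit), 'd', 'G', '8'(digit), 'm', 'j', '2'(digit), 'l', 'U'
Digits found: 3
Result: 3


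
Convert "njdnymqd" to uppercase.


Input string: 'njdnymqd'
Operation: convert each letter to uppercase
Mapping: 'n'->'N', 'j'->'J', 'd'->'D', 'n'->'N', 'y'->'Y', 'm'->'M', 'q'->'Q', 'd'->'D'
Result: NJDNYMQD


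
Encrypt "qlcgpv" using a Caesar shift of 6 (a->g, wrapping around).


Input: 'qlcgpv', shift = 6
Operation: for each letter, (position + 6) mod 26
Mapping: 'q'(16+6=22)->'w', 'l'(11+6=17)->'r', 'c'(2+6=8)->'i', 'g'(6+6=12)->'m', 'p'(15+6=21)->'v', 'v'(21+6=27, 27 mod 26=1)->'b'
Result: wrimvb


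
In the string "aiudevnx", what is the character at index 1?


Input string: 'aiudevnx'
Operation: get character at index 1
Index mapping: s[0]='a', s[1]='i'
Result: 'i'


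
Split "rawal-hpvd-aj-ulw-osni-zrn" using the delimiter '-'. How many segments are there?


Input string: 'rawal-hpvd-aj-ulw-osni-zrn'
Delimiter: '-'
Split result: 'rawal', 'hpvd', 'aj', 'ulw', 'osni', 'zrn'
Number of parts: 6


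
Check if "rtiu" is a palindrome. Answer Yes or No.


Input string: 'rtiu'
Reversed: 'uitr'
Compare pairs: s[0]='r' vs s[3]='u' (mismatch), s[1]='t' vs s[2]='i' (mismatch)
Palindrome: No


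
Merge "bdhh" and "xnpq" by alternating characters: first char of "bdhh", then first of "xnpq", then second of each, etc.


String 1: 'bdhh'
String 2: 'xnpq'
Operation: alternate characters
Pairs: 'b'+'x', 'd'+'n', 'h'+'p', 'h'+'q'
Result: bxdnhphq


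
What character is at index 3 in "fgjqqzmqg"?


Input string: 'fgjqqzmqg'
Operation: get character at index 3
Index mapping: s[0]='f', s[1]='g', s[2]='j', s[3]='q'
Result: 'q'


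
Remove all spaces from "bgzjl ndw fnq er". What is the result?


Input string: 'bgzjl ndw fnq er'
Operation: remove all spaces
Words: 'bgzjl', 'ndw', 'fnq', 'er'
Join without spaces: bgzjlndwfnqer


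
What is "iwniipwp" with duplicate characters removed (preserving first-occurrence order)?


Input: 'iwniipwp'
Operation: keep first occurrence of each character
Scan: s[0]='i' new -> keep; s[1]='w' new -> keep; s[2]='n' new -> keep; s[3]='i' seen -> skip; s[4]='i' seen -> skip; s[5]='p' new -> keep; s[6]='w' seen -> skip; s[7]='p' seen -> skip
Result: iwnp


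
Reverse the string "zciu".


Input string: 'zciu'
Operation: reverse character order
Original order: 'z' -> 'c' -> 'i' -> 'u'
Reversed order: 'u' -> 'i' -> 'c' -> 'z'
Result: uicz


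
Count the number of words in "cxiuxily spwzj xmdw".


Input string: 'cxiuxily spwzj xmdw'
Operation: split by spaces
Words found: 'cxiuxily', 'spwzj', 'xmdw'
Word count: 3


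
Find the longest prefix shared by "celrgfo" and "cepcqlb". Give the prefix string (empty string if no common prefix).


String 1: 'celrgfo'
String 2: 'cepcqlb'
Compare position by position:
pos 0: 'c' vs 'c' match
pos 1: 'e' vs 'e' match
pos 2: 'l' vs 'p' differ -> stop
Longest common prefix: "ce" (length 2)


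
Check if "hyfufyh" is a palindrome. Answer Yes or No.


Input string: 'hyfufyh'
Reversed: 'hyfufyh'
Compare pairs: s[0]='h' vs s[6]='h' (match), s[1]='y' vs s[5]='y' (match), s[2]='f' vs s[4]='f' (match)
Palindrome: Yes


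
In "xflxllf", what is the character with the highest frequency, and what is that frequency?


Input: 'xflxllf'
Operation: tally each character
Counts: 'f':2, 'l':3, 'x':2
Maximum: 'l' appears 3 times


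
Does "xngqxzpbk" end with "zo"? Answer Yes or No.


Input string: 'xngqxzpbk'
Suffix to check: 'zo'
Last 2 characters of input: 'bk'
Match: False
Result: No


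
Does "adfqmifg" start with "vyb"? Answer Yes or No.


Input string: 'adfqmifg'
Prefix to check: 'vyb'
First 3 characters of input: 'adf'
Match: False
Result: No


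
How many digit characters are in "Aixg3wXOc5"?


Input string: 'Aixg3wXOc5'
Operation: count digit characters (0-9)
Scan: 'A', 'i', 'x', 'g', '3'(digit), 'w', 'X', 'O', 'c', '5'(digit)
Digits found: 2
Result: 2


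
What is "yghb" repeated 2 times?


Input string: 'yghb'
Operation: repeat 2 times
Concatenation: 'yghb' + 'yghb'
Result: yghbyghb


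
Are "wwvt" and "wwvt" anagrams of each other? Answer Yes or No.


String 1: 'wwvt' -> sorted: 'tvww'
String 2: 'wwvt' -> sorted: 'tvww'
Compare sorted forms: 'tvww' == 'tvww'
Anagram: Yes


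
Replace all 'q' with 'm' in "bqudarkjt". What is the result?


Input string: 'bqudarkjt'
Operation: replace 'q' with 'm'
Positions of 'q': 1
After replacement: bmudarkjt


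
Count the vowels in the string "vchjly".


Input string: 'vchjly'
Operation: count vowels (a, e, i, o, u)
Scan: s[0]='v', s[1]='c', s[2]='h', s[3]='j', s[4]='l', s[5]='y'
Vowels found: 0
Result: 0


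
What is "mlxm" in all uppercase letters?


Input string: 'mlxm'
Operation: convert each letter to uppercase
Mapping: 'm'->'M', 'l'->'L', 'x'->'X', 'm'->'M'
Result: MLXM


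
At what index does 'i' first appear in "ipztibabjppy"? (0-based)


Input string: 'ipztibabjppy'
Target: 'i'
Scanning left to right: s[0]='i'
First match at index: 0


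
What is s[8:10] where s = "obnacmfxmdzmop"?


Input string: 'obnacmfxmdzmop'
Operation: slice [8:10]
Extract characters: s[8]='m', s[9]='d'
Result: md


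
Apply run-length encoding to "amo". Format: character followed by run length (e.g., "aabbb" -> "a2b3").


Input: 'amo'
Operation: identify consecutive runs
Runs: 'a' -> a1, 'm' -> m1, 'o' -> o1
Encoded: a1m1o1


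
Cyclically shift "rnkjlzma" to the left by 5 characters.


Input: 'rnkjlzma', shift = 5
Operation: split at index 5 and swap parts
Front part s[0:5] = 'rnkjl'
Back part s[5:] = 'zma'
Rotated = back + front = 'zma' + 'rnkjl'
Result: zmarnkjl


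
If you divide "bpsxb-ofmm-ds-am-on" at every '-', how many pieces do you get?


Input string: 'bpsxb-ofmm-ds-am-on'
Delimiter: '-'
Split result: 'bpsxb', 'ofmm', 'ds', 'am', 'on'
Number of parts: 5


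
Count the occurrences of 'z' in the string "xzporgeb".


Input string: 'xzporgeb'
Target character: 'z'
Scan each position: s[1]='z'
Matches found at indices: 1
Total: 1


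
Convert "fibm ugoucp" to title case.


Input string: 'fibm ugoucp'
Operation: capitalize first letter of each word
Word transformations: 'fibm'->'Fibm', 'ugoucp'->'Ugoucp'
Result: Fibm Ugoucp


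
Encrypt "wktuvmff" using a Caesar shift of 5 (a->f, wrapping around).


Input: 'wktuvmff', shift = 5
Operation: for each letter, (position + 5) mod 26
Mapping: 'w'(22+5=27, 27 mod 26=1)->'b', 'k'(10+5=15)->'p', 't'(19+5=24)->'y', 'u'(20+5=25)->'z', 'v'(21+5=26, 26 mod 26=0)->'a', 'm'(12+5=17)->'r', 'f'(5+5=10)->'k', 'f'(5+5=10)->'k'
Result: bpyzarkk


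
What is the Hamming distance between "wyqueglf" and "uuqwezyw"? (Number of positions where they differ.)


String 1: 'wyqueglf'
String 2: 'uuqwezyw'
Compare each position: pos 0: 'w'!='u', pos 1: 'y'!='u', pos 2: 'q'=='q', pos 3: 'u'!='w', pos 4: 'e'=='e', pos 5: 'g'!='z', pos 6: 'l'!='y', pos 7: 'f'!='w'
Differing positions: 6
Hamming distance: 6


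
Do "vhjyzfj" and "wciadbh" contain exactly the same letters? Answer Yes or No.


String 1: 'vhjyzfj' -> sorted: 'fhjjvyz'
String 2: 'wciadbh' -> sorted: 'abcdhiw'
Compare sorted forms: 'fhjjvyz' != 'abcdhiw'
Anagram: No


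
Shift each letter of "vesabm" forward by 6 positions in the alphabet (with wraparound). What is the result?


Input: 'vesabm', shift = 6
Operation: for each letter, (position + 6) mod 26
Mapping: 'v'(21+6=27, 27 mod 26=1)->'b', 'e'(4+6=10)->'k', 's'(18+6=24)->'y', 'a'(0+6=6)->'g', 'b'(1+6=7)->'h', 'm'(12+6=18)->'s'
Result: bkyghs


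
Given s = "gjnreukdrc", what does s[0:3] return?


Input string: 'gjnreukdrc'
Operation: slice [0:3]
Extract characters: s[0]='g', s[1]='j', s[2]='n'
Result: gjn


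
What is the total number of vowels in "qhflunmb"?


Input string: 'qhflunmb'
Operation: count vowels (a, e, i, o, u)
Scan: s[0]='q', s[1]='h', s[2]='f', s[3]='l', s[4]='u' (vowel), s[5]='n', s[6]='m', s[7]='b'
Vowels found: 1
Result: 1


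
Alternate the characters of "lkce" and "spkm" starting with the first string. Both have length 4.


String 1: 'lkce'
String 2: 'spkm'
Operation: alternate characters
Pairs: 'l'+'s', 'k'+'p', 'c'+'k', 'e'+'m'
Result: lskpckem


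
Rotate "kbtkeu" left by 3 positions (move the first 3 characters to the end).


Input: 'kbtkeu', shift = 3
Operation: split at index 3 and swap parts
Front part s[0:3] = 'kbt'
Back part s[3:] = 'keu'
Rotated = back + front = 'keu' + 'kbt'
Result: keukbt


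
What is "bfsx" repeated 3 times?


Input string: 'bfsx'
Operation: repeat 3 times
Concatenation: 'bfsx' + 'bfsx' + 'bfsx'
Result: bfsxbfsxbfsx


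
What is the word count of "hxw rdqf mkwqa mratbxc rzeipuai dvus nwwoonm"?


Input string: 'hxw rdqf mkwqa mratbxc rzeipuai dvus nwwoonm'
Operation: split by spaces
Words found: 'hxw', 'rdqf', 'mkwqa', 'mratbxc', 'rzeipuai', 'dvus', 'nwwoonm'
Word count: 7


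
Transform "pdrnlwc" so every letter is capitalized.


Input string: 'pdrnlwc'
Operation: convert each letter to uppercase
Mapping: 'p'->'P', 'd'->'D', 'r'->'R', 'n'->'N', 'l'->'L', 'w'->'W', 'c'->'C'
Result: PDRNLWC


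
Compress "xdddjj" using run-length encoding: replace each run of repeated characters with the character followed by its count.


Input: 'xdddjj'
Operation: identify consecutive runs
Runs: 'x' -> x1, 'ddd' -> d3, 'jj' -> j2
Encoded: x1d3j2


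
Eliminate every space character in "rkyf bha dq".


Input string: 'rkyf bha dq'
Operation: remove all spaces
Words: 'rkyf', 'bha', 'dq'
Join without spaces: rkyfbhadq


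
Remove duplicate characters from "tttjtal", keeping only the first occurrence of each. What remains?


Input: 'tttjtal'
Operation: keep first occurrence of each character
Scan: s[0]='t' new -> keep; s[1]='t' seen -> skip; s[2]='t' seen -> skip; s[3]='j' new -> keep; s[4]='t' seen -> skip; s[5]='a' new -> keep; s[6]='l' new -> keep
Result: tjal


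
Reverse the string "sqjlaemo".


Input string: 'sqjlaemo'
Operation: reverse character order
Original order: 's' -> 'q' -> 'j' -> 'l' -> 'a' -> 'e' -> 'm' -> 'o'
Reversed order: 'o' -> 'm' -> 'e' -> 'a' -> 'l' -> 'j' -> 'q' -> 's'
Result: omealjqs


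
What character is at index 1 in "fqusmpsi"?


Input string: 'fqusmpsi'
Operation: get character at index 1
Index mapping: s[0]='f', s[1]='q'
Result: 'q'


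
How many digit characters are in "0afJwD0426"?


Input string: '0afJwD0426'
Operation: count digit characters (0-9)
Scan: '0'(digit), 'a', 'f', 'J', 'w', 'D', '0'(digit), '4'(digit), '2'(digit), '6'(digit)
Digits found: 5
Result: 5


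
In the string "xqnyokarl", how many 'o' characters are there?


Input string: 'xqnyokarl'
Target character: 'o'
Scan each position: s[4]='o'
Matches found at indices: 4
Total: 1


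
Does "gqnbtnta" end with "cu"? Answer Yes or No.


Input string: 'gqnbtnta'
Suffix to check: 'cu'
Last 2 characters of input: 'ta'
Match: False
Result: No


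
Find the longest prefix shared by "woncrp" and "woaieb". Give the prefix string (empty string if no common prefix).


String 1: 'woncrp'
String 2: 'woaieb'
Compare position by position:
pos 0: 'w' vs 'w' match
pos 1: 'o' vs 'o' match
pos 2: 'n' vs 'a' differ -> stop
Longest common prefix: "wo" (length 2)


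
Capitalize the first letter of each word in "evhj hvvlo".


Input string: 'evhj hvvlo'
Operation: capitalize first letter of each word
Word transformations: 'evhj'->'Evhj', 'hvvlo'->'Hvvlo'
Result: Evhj Hvvlo


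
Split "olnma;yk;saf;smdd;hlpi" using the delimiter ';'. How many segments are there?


Input string: 'olnma;yk;saf;smdd;hlpi'
Delimiter: ';'
Split result: 'olnma', 'yk', 'saf', 'smdd', 'hlpi'
Number of parts: 5


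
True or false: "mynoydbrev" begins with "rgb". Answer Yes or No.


Input string: 'mynoydbrev'
Prefix to check: 'rgb'
First 3 characters of input: 'myn'
Match: False
Result: No


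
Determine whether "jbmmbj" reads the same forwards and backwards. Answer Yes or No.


Input string: 'jbmmbj'
Reversed: 'jbmmbj'
Compare pairs: s[0]='j' vs s[5]='j' (match), s[1]='b' vs s[4]='b' (match), s[2]='m' vs s[3]='m' (match)
Palindrome: Yes


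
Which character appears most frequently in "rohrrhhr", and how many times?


Input: 'rohrrhhr'
Operation: tally each character
Counts: 'h':3, 'o':1, 'r':4
Maximum: 'r' appears 4 times


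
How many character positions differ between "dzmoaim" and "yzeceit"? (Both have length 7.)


String 1: 'dzmoaim'
String 2: 'yzeceit'
Compare each position: pos 0: 'd'!='y', pos 1: 'z'=='z', pos 2: 'm'!='e', pos 3: 'o'!='c', pos 4: 'a'!='e', pos 5: 'i'=='i', pos 6: 'm'!='t'
Differing positions: 5
Hamming distance: 5


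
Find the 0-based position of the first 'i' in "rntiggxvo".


Input string: 'rntiggxvo'
Target: 'i'
Scanning left to right: s[0]='r', s[1]='n', s[2]='t', s[3]='i'
First match at index: 3


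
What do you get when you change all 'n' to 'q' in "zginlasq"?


Input string: 'zginlasq'
Operation: replace 'n' with 'q'
Positions of 'n': 3
After replacement: zgiqlasq


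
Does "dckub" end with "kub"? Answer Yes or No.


Input string: 'dckub'
Suffix to check: 'kub'
Last 3 characters of input: 'kub'
Match: True
Result: Yes


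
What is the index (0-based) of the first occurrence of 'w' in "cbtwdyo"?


Input string: 'cbtwdyo'
Target: 'w'
Scanning left to right: s[0]='c', s[1]='b', s[2]='t', s[3]='w'
First match at index: 3


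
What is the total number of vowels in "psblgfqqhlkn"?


Input string: 'psblgfqqhlkn'
Operation: count vowels (a, e, i, o, u)
Scan: s[0]='p', s[1]='s', s[2]='b', s[3]='l', s[4]='g', s[5]='f', s[6]='q', s[7]='q', s[8]='h', s[9]='l', s[10]='k', s[11]='n'
Vowels found: 0
Result: 0


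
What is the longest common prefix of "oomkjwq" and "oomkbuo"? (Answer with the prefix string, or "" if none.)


String 1: 'oomkjwq'
String 2: 'oomkbuo'
Compare position by position:
pos 0: 'o' vs 'o' match
pos 1: 'o' vs 'o' match
pos 2: 'm' vs 'm' match
pos 3: 'k' vs 'k' match
pos 4: 'j' vs 'b' differ -> stop
Longest common prefix: "oomk" (length 4)


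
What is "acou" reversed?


Input string: 'acou'
Operation: reverse character order
Original order: 'a' -> 'c' -> 'o' -> 'u'
Reversed order: 'u' -> 'o' -> 'c' -> 'a'
Result: uoca


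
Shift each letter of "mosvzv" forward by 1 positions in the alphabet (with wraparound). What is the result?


Input: 'mosvzv', shift = 1
Operation: for each letter, (position + 1) mod 26
Mapping: 'm'(12+1=13)->'n', 'o'(14+1=15)->'p', 's'(18+1=19)->'t', 'v'(21+1=22)->'w', 'z'(25+1=26, 26 mod 26=0)->'a', 'v'(21+1=22)->'w'
Result: nptwaw


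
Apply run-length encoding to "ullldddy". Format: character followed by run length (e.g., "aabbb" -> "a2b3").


Input: 'ullldddy'
Operation: identify consecutive runs
Runs: 'u' -> u1, 'lll' -> l3, 'ddd' -> d3, 'y' -> y1
Encoded: u1l3d3y1


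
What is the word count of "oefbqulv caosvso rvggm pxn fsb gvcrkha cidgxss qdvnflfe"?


Input string: 'oefbqulv caosvso rvggm pxn fsb gvcrkha cidgxss qdvnflfe'
Operation: split by spaces
Words found: 'oefbqulv', 'caosvso', 'rvggm', 'pxn', 'fsb', 'gvcrkha', 'cidgxss', 'qdvnflfe'
Word count: 8


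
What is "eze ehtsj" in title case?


Input string: 'eze ehtsj'
Operation: capitalize first letter of each word
Word transformations: 'eze'->'Eze', 'ehtsj'->'Ehtsj'
Result: Eze Ehtsj


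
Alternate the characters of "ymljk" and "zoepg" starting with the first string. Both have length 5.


String 1: 'ymljk'
String 2: 'zoepg'
Operation: alternate characters
Pairs: 'y'+'z', 'm'+'o', 'l'+'e', 'j'+'p', 'k'+'g'
Result: yzmolejpkg


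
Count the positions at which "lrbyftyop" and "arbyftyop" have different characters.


String 1: 'lrbyftyop'
String 2: 'arbyftyop'
Compare each position: pos 0: 'l'!='a', pos 1: 'r'=='r', pos 2: 'b'=='b', pos 3: 'y'=='y', pos 4: 'f'=='f', pos 5: 't'=='t', pos 6: 'y'=='y', pos 7: 'o'=='o', pos 8: 'p'=='p'
Differing positions: 1
Hamming distance: 1


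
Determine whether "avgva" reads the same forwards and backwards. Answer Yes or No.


Input string: 'avgva'
Reversed: 'avgva'
Compare pairs: s[0]='a' vs s[4]='a' (match), s[1]='v' vs s[3]='v' (match)
Palindrome: Yes


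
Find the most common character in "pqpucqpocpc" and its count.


Input: 'pqpucqpocpc'
Operation: tally each character
Counts: 'c':3, 'o':1, 'p':4, 'q':2, 'u':1
Maximum: 'p' appears 4 times


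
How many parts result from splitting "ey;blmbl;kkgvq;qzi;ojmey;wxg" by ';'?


Input string: 'ey;blmbl;kkgvq;qzi;ojmey;wxg'
Delimiter: ';'
Split result: 'ey', 'blmbl', 'kkgvq', 'qzi', 'ojmey', 'wxg'
Number of parts: 6


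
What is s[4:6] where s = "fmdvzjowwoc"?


Input string: 'fmdvzjowwoc'
Operation: slice [4:6]
Extract characters: s[4]='z', s[5]='j'
Result: zj


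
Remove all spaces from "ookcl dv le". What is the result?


Input string: 'ookcl dv le'
Operation: remove all spaces
Words: 'ookcl', 'dv', 'le'
Join without spaces: ookcldvle


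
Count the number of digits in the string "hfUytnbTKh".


Input string: 'hfUytnbTKh'
Operation: count digit characters (0-9)
Scan: 'h', 'f', 'U', 'y', 't', 'n', 'b', 'T', 'K', 'h'
Digits found: 0
Result: 0


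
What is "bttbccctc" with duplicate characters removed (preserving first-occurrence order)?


Input: 'bttbccctc'
Operation: keep first occurrence of each character
Scan: s[0]='b' new -> keep; s[1]='t' new -> keep; s[2]='t' seen -> skip; s[3]='b' seen -> skip; s[4]='c' new -> keep; s[5]='c' seen -> skip; s[6]='c' seen -> skip; s[7]='t' seen -> skip; s[8]='c' seen -> skip
Result: btc


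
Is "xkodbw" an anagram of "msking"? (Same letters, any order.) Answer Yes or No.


String 1: 'msking' -> sorted: 'gikmns'
String 2: 'xkodbw' -> sorted: 'bdkowx'
Compare sorted forms: 'gikmns' != 'bdkowx'
Anagram: No


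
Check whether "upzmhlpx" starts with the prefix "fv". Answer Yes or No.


Input string: 'upzmhlpx'
Prefix to check: 'fv'
First 2 characters of input: 'up'
Match: False
Result: No


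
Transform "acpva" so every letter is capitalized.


Input string: 'acpva'
Operation: convert each letter to uppercase
Mapping: 'a'->'A', 'c'->'C', 'p'->'P', 'v'->'V', 'a'->'A'
Result: ACPVA


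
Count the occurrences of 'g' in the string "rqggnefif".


Input string: 'rqggnefif'
Target character: 'g'
Scan each position: s[2]='g', s[3]='g'
Matches found at indices: 2, 3
Total: 2


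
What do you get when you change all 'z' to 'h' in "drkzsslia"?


Input string: 'drkzsslia'
Operation: replace 'z' with 'h'
Positions of 'z': 3
After replacement: drkhsslia


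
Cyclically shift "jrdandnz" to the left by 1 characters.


Input: 'jrdandnz', shift = 1
Operation: split at index 1 and swap parts
Front part s[0:1] = 'j'
Back part s[1:] = 'rdandnz'
Rotated = back + front = 'rdandnz' + 'j'
Result: rdandnzj


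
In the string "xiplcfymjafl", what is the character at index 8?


Input string: 'xiplcfymjafl'
Operation: get character at index 8
Index mapping: s[0]='x', s[1]='i', s[2]='p', s[3]='l', s[4]='c', s[5]='f', s[6]='y', s[7]='m', s[8]='j'
Result: 'j'


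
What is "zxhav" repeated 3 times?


Input string: 'zxhav'
Operation: repeat 3 times
Concatenation: 'zxhav' + 'zxhav' + 'zxhav'
Result: zxhavzxhavzxhav


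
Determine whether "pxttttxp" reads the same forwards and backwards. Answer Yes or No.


Input string: 'pxttttxp'
Reversed: 'pxttttxp'
Compare pairs: s[0]='p' vs s[7]='p' (match), s[1]='x' vs s[6]='x' (match), s[2]='t' vs s[5]='t' (match), s[3]='t' vs s[4]='t' (match)
Palindrome: Yes


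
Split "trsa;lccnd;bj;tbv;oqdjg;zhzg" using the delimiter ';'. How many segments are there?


Input string: 'trsa;lccnd;bj;tbv;oqdjg;zhzg'
Delimiter: ';'
Split result: 'trsa', 'lccnd', 'bj', 'tbv', 'oqdjg', 'zhzg'
Number of parts: 6


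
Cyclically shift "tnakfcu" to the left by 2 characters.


Input: 'tnakfcu', shift = 2
Operation: split at index 2 and swap parts
Front part s[0:2] = 'tn'
Back part s[2:] = 'akfcu'
Rotated = back + front = 'akfcu' + 'tn'
Result: akfcutn


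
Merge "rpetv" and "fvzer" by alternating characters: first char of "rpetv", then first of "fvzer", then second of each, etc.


String 1: 'rpetv'
String 2: 'fvzer'
Operation: alternate characters
Pairs: 'r'+'f', 'p'+'v', 'e'+'z', 't'+'e', 'v'+'r'
Result: rfpveztevr


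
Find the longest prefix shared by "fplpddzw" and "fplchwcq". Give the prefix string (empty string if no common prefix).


String 1: 'fplpddzw'
String 2: 'fplchwcq'
Compare position by position:
pos 0: 'f' vs 'f' match
pos 1: 'p' vs 'p' match
pos 2: 'l' vs 'l' match
pos 3: 'p' vs 'c' differ -> stop
Longest common prefix: "fpl" (length 3)


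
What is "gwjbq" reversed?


Input string: 'gwjbq'
Operation: reverse character order
Original order: 'g' -> 'w' -> 'j' -> 'b' -> 'q'
Reversed order: 'q' -> 'b' -> 'j' -> 'w' -> 'g'
Result: qbjwg


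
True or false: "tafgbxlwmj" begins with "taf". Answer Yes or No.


Input string: 'tafgbxlwmj'
Prefix to check: 'taf'
First 3 characters of input: 'taf'
Match: True
Result: Yes


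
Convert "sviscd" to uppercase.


Input string: 'sviscd'
Operation: convert each letter to uppercase
Mapping: 's'->'S', 'v'->'V', 'i'->'I', 's'->'S', 'c'->'C', 'd'->'D'
Result: SVISCD


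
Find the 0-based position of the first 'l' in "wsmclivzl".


Input string: 'wsmclivzl'
Target: 'l'
Scanning left to right: s[0]='w', s[1]='s', s[2]='m', s[3]='c', s[4]='l'
First match at index: 4


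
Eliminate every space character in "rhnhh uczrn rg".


Input string: 'rhnhh uczrn rg'
Operation: remove all spaces
Words: 'rhnhh', 'uczrn', 'rg'
Join without spaces: rhnhhuczrnrg


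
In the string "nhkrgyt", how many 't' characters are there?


Input string: 'nhkrgyt'
Target character: 't'
Scan each position: s[6]='t'
Matches found at indices: 6
Total: 1


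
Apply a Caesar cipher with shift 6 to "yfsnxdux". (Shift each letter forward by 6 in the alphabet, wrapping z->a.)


Input: 'yfsnxdux', shift = 6
Operation: for each letter, (position + 6) mod 26
Mapping: 'y'(24+6=30, 30 mod 26=4)->'e', 'f'(5+6=11)->'l', 's'(18+6=24)->'y', 'n'(13+6=19)->'t', 'x'(23+6=29, 29 mod 26=3)->'d', 'd'(3+6=9)->'j', 'u'(20+6=26, 26 mod 26=0)->'a', 'x'(23+6=29, 29 mod 26=3)->'d'
Result: elytdjad
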